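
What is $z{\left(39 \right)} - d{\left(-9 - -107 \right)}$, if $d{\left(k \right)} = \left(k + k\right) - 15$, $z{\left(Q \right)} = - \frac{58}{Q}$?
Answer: $- \frac{7117}{39} \approx -182.49$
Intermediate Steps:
$d{\left(k \right)} = -15 + 2 k$ ($d{\left(k \right)} = 2 k - 15 = -15 + 2 k$)
$z{\left(39 \right)} - d{\left(-9 - -107 \right)} = - \frac{58}{39} - \left(-15 + 2 \left(-9 - -107\right)\right) = \left(-58\right) \frac{1}{39} - \left(-15 + 2 \left(-9 + 107\right)\right) = - \frac{58}{39} - \left(-15 + 2 \cdot 98\right) = - \frac{58}{39} - \left(-15 + 196\right) = - \frac{58}{39} - 181 = - \frac{7117}{39}$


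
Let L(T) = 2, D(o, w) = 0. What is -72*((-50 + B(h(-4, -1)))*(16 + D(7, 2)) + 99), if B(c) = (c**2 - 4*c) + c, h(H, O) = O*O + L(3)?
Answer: 50472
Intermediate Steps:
h(H, O) = 2 + O**2 (h(H, O) = O*O + 2 = O**2 + 2 = 2 + O**2)
B(c) = c**2 - 3*c
-72*((-50 + B(h(-4, -1)))*(16 + D(7, 2)) + 99) = -72*((-50 + (2 + (-1)**2)*(-3 + (2 + (-1)**2)))*(16 + 0) + 99) = -72*((-50 + (2 + 1)*(-3 + (2 + 1)))*16 + 99) = -72*((-50 + 3*(-3 + 3))*16 + 99) = -72*((-50 + 3*0)*16 + 99) = -72*((-50 + 0)*16 + 99) = -72*(-50*16 + 99) = -72*(-800 + 99) = -72*(-701) = 50472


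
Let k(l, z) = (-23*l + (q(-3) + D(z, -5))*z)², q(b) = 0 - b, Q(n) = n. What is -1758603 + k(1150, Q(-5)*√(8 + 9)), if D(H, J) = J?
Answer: 697845597 - 529000*√17 ≈ 6.9566e+8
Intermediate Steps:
q(b) = -b
k(l, z) = (-23*l - 2*z)² (k(l, z) = (-23*l + (-1*(-3) - 5)*z)² = (-23*l + (3 - 5)*z)² = (-23*l - 2*z)²)
-1758603 + k(1150, Q(-5)*√(8 + 9)) = -1758603 + (2*(-5*√(8 + 9)) + 23*1150)² = -1758603 + (2*(-5*√17) + 26450)² = -1758603 + (-10*√17 + 26450)² = -1758603 + (26450 - 10*√17)²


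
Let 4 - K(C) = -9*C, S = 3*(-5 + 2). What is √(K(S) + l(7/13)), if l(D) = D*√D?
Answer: √(-13013 + 7*√91)/13 ≈ 8.7524*I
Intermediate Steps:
S = -9 (S = 3*(-3) = -9)
l(D) = D^(3/2)
K(C) = 4 + 9*C (K(C) = 4 - (-9)*C = 4 + 9*C)
√(K(S) + l(7/13)) = √((4 + 9*(-9)) + (7/13)^(3/2)) = √((4 - 81) + (7*(1/13))^(3/2)) = √(-77 + (7/13)^(3/2)) = √(-77 + 7*√91/169)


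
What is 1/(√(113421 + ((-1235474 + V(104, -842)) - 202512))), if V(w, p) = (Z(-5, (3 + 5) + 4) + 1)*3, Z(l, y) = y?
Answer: -I*√1324526/1324526 ≈ -0.0008689*I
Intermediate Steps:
V(w, p) = 39 (V(w, p) = (((3 + 5) + 4) + 1)*3 = ((8 + 4) + 1)*3 = (12 + 1)*3 = 13*3 = 39)
1/(√(113421 + ((-1235474 + V(104, -842)) - 202512))) = 1/(√(113421 + ((-1235474 + 39) - 202512))) = 1/(√(113421 + (-1235435 - 202512))) = 1/(√(113421 - 1437947)) = 1/(√(-1324526)) = 1/(I*√1324526) = -I*√1324526/1324526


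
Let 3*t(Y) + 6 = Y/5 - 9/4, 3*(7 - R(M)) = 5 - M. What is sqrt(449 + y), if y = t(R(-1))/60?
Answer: sqrt(1616255)/60 ≈ 21.189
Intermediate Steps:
R(M) = 16/3 + M/3 (R(M) = 7 - (5 - M)/3 = 7 + (-5/3 + M/3) = 16/3 + M/3)
t(Y) = -11/4 + Y/15 (t(Y) = -2 + (Y/5 - 9/4)/3 = -2 + (-9/4 + Y/5)/3 = -2 + (-3/4 + Y/15) = -11/4 + Y/15)
y = -29/720 (y = (-11/4 + (16/3 + (1/3)*(-1))/15)/60 = (-11/4 + (16/3 - 1/3)/15)*(1/60) = (-11/4 + (1/15)*5)*(1/60) = (-11/4 + 1/3)*(1/60) = -29/12*1/60 = -29/720 ≈ -0.040278)
sqrt(449 + y) = sqrt(449 - 29/720) = sqrt(323251/720) = sqrt(1616255)/60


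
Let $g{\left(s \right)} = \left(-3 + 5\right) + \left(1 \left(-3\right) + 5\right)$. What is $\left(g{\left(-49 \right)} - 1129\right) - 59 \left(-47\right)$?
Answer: $1648$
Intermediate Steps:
$g{\left(s \right)} = 4$ ($g{\left(s \right)} = 2 + \left(-3 + 5\right) = 2 + 2 = 4$)
$\left(g{\left(-49 \right)} - 1129\right) - 59 \left(-47\right) = \left(4 - 1129\right) - 59 \left(-47\right) = \left(4 - 1129\right) - -2773 = -1125 + 2773 = 1648$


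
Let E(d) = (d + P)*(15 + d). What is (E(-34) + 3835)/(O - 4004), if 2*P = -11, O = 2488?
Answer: -9171/3032 ≈ -3.0247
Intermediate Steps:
P = -11/2 (P = (½)*(-11) = -11/2 ≈ -5.5000)
E(d) = (15 + d)*(-11/2 + d) (E(d) = (d - 11/2)*(15 + d) = (-11/2 + d)*(15 + d) = (15 + d)*(-11/2 + d))
(E(-34) + 3835)/(O - 4004) = ((-165/2 + (-34)² + (19/2)*(-34)) + 3835)/(2488 - 4004) = ((-165/2 + 1156 - 323) + 3835)/(-1516) = (1501/2 + 3835)*(-1/1516) = (9171/2)*(-1/1516) = -9171/3032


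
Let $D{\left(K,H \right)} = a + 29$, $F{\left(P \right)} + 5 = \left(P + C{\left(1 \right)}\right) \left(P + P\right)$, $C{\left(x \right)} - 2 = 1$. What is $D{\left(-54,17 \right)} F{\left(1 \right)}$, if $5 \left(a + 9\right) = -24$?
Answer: $\frac{228}{5} \approx 45.6$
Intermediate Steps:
$a = - \frac{69}{5}$ ($a = -9 + \frac{1}{5} \left(-24\right) = -9 - \frac{24}{5} = - \frac{69}{5} \approx -13.8$)
$C{\left(x \right)} = 3$ ($C{\left(x \right)} = 2 + 1 = 3$)
$F{\left(P \right)} = -5 + 2 P \left(3 + P\right)$ ($F{\left(P \right)} = -5 + \left(P + 3\right) \left(P + P\right) = -5 + \left(3 + P\right) 2 P = -5 + 2 P \left(3 + P\right)$)
$D{\left(K,H \right)} = \frac{76}{5}$ ($D{\left(K,H \right)} = - \frac{69}{5} + 29 = \frac{76}{5}$)
$D{\left(-54,17 \right)} F{\left(1 \right)} = \frac{76 \left(-5 + 2 \cdot 1^{2} + 6 \cdot 1\right)}{5} = \frac{76 \left(-5 + 2 \cdot 1 + 6\right)}{5} = \frac{76 \left(-5 + 2 + 6\right)}{5} = \frac{76}{5} \cdot 3 = \frac{228}{5}$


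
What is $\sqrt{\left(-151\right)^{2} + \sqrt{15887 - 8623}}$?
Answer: $\sqrt{22801 + 4 \sqrt{454}} \approx 151.28$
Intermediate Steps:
$\sqrt{\left(-151\right)^{2} + \sqrt{15887 - 8623}} = \sqrt{22801 + \sqrt{7264}} = \sqrt{22801 + 4 \sqrt{454}}$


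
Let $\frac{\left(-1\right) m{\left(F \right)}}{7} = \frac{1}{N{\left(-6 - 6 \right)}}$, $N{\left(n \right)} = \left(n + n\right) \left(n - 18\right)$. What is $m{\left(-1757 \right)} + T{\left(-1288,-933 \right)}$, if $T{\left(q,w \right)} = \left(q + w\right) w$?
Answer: $\frac{1491978953}{720} \approx 2.0722 \cdot 10^{6}$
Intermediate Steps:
$N{\left(n \right)} = 2 n \left(-18 + n\right)$
$T{\left(q,w \right)} = w \left(q + w\right)$
$m{\left(F \right)} = - \frac{7}{720}$ ($m{\left(F \right)} = - \frac{7}{2 \left(-6 - 6\right) \left(-18 - 12\right)} = - \frac{7}{2 \left(-12\right) \left(-18 - 12\right)} = - \frac{7}{2 \left(-12\right) \left(-30\right)} = - \frac{7}{720}$)
$m{\left(-1757 \right)} + T{\left(-1288,-933 \right)} = - \frac{7}{720} - 933 \left(-1288 - 933\right) = - \frac{7}{720} - -2072193 = - \frac{7}{720} + 2072193 = \frac{1491978953}{720}$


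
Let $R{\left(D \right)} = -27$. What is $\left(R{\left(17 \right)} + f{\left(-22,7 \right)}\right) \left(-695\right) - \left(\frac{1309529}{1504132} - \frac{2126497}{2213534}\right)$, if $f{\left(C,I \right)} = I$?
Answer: $\frac{23139808813901659}{1664723661244} \approx 13900.0$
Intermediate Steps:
$\left(R{\left(17 \right)} + f{\left(-22,7 \right)}\right) \left(-695\right) - \left(\frac{1309529}{1504132} - \frac{2126497}{2213534}\right) = \left(-27 + 7\right) \left(-695\right) - \left(\frac{1309529}{1504132} - \frac{2126497}{2213534}\right) = \left(-20\right) \left(-695\right) - \left(1309529 \cdot \frac{1}{1504132} - \frac{2126497}{2213534}\right) = 13900 - \left(\frac{1309529}{1504132} - \frac{2126497}{2213534}\right) = 13900 - - \frac{149922610059}{1664723661244} = 13900 + \frac{149922610059}{1664723661244} = \frac{23139808813901659}{1664723661244}$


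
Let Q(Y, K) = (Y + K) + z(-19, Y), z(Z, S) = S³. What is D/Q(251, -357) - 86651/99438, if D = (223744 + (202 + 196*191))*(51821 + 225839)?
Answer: 1443075010778633/314485502502 ≈ 4588.7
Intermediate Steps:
Q(Y, K) = K + Y + Y³ (Q(Y, K) = (Y + K) + Y³ = (K + Y) + Y³ = K + Y + Y³)
D = 72575326120 (D = (223744 + (202 + 37436))*277660 = (223744 + 37638)*277660 = 261382*277660 = 72575326120)
D/Q(251, -357) - 86651/99438 = 72575326120/(-357 + 251 + 251³) - 86651/99438 = 72575326120/(-357 + 251 + 15813251) - 86651*1/99438 = 72575326120/15813145 - 86651/99438 = 72575326120*(1/15813145) - 86651/99438 = 14515065224/3162629 - 86651/99438 = 1443075010778633/314485502502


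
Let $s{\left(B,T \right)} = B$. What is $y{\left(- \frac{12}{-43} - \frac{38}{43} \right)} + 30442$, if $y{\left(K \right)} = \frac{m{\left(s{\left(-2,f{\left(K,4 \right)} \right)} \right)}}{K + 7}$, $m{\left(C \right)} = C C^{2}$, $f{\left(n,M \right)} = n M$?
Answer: $\frac{8371206}{275} \approx 30441.0$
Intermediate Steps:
$f{\left(n,M \right)} = M n$
$m{\left(C \right)} = C^{3}$
$y{\left(K \right)} = - \frac{8}{7 + K}$ ($y{\left(K \right)} = \frac{\left(-2\right)^{3}}{K + 7} = - \frac{8}{7 + K}$)
$y{\left(- \frac{12}{-43} - \frac{38}{43} \right)} + 30442 = - \frac{8}{7 - \left(- \frac{12}{43} + \frac{38}{43}\right)} + 30442 = - \frac{8}{7 - \frac{26}{43}} + 30442 = - \frac{8}{\frac{275}{43}} + 30442 = \left(-8\right) \frac{43}{275} + 30442 = - \frac{344}{275} + 30442 = \frac{8371206}{275}$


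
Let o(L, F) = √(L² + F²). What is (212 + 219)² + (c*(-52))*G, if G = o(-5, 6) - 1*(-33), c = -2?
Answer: 189193 + 104*√61 ≈ 1.9001e+5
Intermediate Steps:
o(L, F) = √(F² + L²)
G = 33 + √61 (G = √(6² + (-5)²) - 1*(-33) = √(36 + 25) + 33 = √61 + 33 = 33 + √61 ≈ 40.810)
(212 + 219)² + (c*(-52))*G = (212 + 219)² + (-2*(-52))*(33 + √61) = 431² + 104*(33 + √61) = 185761 + (3432 + 104*√61) = 189193 + 104*√61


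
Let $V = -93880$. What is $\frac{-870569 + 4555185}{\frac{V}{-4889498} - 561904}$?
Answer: $- \frac{2251990320346}{343428548789} \approx -6.5574$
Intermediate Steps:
$\frac{-870569 + 4555185}{\frac{V}{-4889498} - 561904} = \frac{-870569 + 4555185}{- \frac{93880}{-4889498} - 561904} = \frac{3684616}{\left(-93880\right) \left(- \frac{1}{4889498}\right) - 561904} = \frac{3684616}{\frac{46940}{2444749} - 561904} = \frac{3684616}{- \frac{1373714195156}{2444749}} = 3684616 \left(- \frac{2444749}{1373714195156}\right) = - \frac{2251990320346}{343428548789}$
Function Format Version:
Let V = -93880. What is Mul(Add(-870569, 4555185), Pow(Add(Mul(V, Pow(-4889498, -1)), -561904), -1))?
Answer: Rational(-2251990320346, 343428548789) ≈ -6.5574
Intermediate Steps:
Mul(Add(-870569, 4555185), Pow(Add(Mul(V, Pow(-4889498, -1)), -561904), -1)) = Mul(Add(-870569, 4555185), Pow(Add(Mul(-93880, Pow(-4889498, -1)), -561904), -1)) = Mul(3684616, Pow(Add(Mul(-93880, Rational(-1, 4889498)), -561904), -1)) = Mul(3684616, Pow(Add(Rational(46940, 2444749), -561904), -1)) = Mul(3684616, Pow(Rational(-1373714195156, 2444749), -1)) = Mul(3684616, Rational(-2444749, 1373714195156)) = Rational(-2251990320346, 343428548789)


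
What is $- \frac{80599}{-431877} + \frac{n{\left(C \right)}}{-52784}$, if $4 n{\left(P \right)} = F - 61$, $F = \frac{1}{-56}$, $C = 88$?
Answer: $\frac{954447349693}{5106347807232} \approx 0.18691$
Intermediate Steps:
$F = - \frac{1}{56} \approx -0.017857$
$n{\left(P \right)} = - \frac{3417}{224}$ ($n{\left(P \right)} = \frac{- \frac{1}{56} - 61}{4} = \frac{1}{4} \left(- \frac{3417}{56}\right) = - \frac{3417}{224}$)
$- \frac{80599}{-431877} + \frac{n{\left(C \right)}}{-52784} = - \frac{80599}{-431877} - \frac{3417}{224 \left(-52784\right)} = \left(-80599\right) \left(- \frac{1}{431877}\right) - - \frac{3417}{11823616} = \frac{80599}{431877} + \frac{3417}{11823616} = \frac{954447349693}{5106347807232}$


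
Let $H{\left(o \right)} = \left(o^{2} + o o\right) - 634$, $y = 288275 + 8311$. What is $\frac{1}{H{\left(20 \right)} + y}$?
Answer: $\frac{1}{296752} \approx 3.3698 \cdot 10^{-6}$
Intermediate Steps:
$y = 296586$
$H{\left(o \right)} = -634 + 2 o^{2}$ ($H{\left(o \right)} = \left(o^{2} + o^{2}\right) - 634 = 2 o^{2} - 634 = -634 + 2 o^{2}$)
$\frac{1}{H{\left(20 \right)} + y} = \frac{1}{\left(-634 + 2 \cdot 20^{2}\right) + 296586} = \frac{1}{\left(-634 + 2 \cdot 400\right) + 296586} = \frac{1}{\left(-634 + 800\right) + 296586} = \frac{1}{166 + 296586} = \frac{1}{296752}$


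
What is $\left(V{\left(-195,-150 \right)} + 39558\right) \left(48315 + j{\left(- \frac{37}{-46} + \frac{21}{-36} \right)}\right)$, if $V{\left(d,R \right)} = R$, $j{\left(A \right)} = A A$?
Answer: $\frac{3021647119181}{1587} \approx 1.904 \cdot 10^{9}$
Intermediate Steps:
$j{\left(A \right)} = A^{2}$
$\left(V{\left(-195,-150 \right)} + 39558\right) \left(48315 + j{\left(- \frac{37}{-46} + \frac{21}{-36} \right)}\right) = \left(-150 + 39558\right) \left(48315 + \left(- \frac{37}{-46} + \frac{21}{-36}\right)^{2}\right) = 39408 \left(48315 + \left(\left(-37\right) \left(- \frac{1}{46}\right) + 21 \left(- \frac{1}{36}\right)\right)^{2}\right) = 39408 \left(48315 + \left(\frac{37}{46} - \frac{7}{12}\right)^{2}\right) = 39408 \left(48315 + \left(\frac{61}{276}\right)^{2}\right) = 39408 \left(48315 + \frac{3721}{76176}\right) = 39408 \cdot \frac{3680447161}{76176} = \frac{3021647119181}{1587}$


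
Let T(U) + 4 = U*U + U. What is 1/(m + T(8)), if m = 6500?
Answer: 1/6568 ≈ 0.00015225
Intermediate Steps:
T(U) = -4 + U + U² (T(U) = -4 + (U*U + U) = -4 + (U² + U) = -4 + (U + U²) = -4 + U + U²)
1/(m + T(8)) = 1/(6500 + (-4 + 8 + 8²)) = 1/(6500 + (-4 + 8 + 64)) = 1/(6500 + 68) = 1/6568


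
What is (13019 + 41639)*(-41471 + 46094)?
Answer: 252683934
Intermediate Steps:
(13019 + 41639)*(-41471 + 46094) = 54658*4623 = 252683934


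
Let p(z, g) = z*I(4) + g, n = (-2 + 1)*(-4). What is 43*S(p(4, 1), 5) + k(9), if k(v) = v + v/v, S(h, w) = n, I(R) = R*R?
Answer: 182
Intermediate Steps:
I(R) = R²
n = 4 (n = -1*(-4) = 4)
p(z, g) = g + 16*z (p(z, g) = z*4² + g = z*16 + g = 16*z + g = g + 16*z)
S(h, w) = 4
k(v) = 1 + v (k(v) = v + 1 = 1 + v)
43*S(p(4, 1), 5) + k(9) = 43*4 + (1 + 9) = 172 + 10 = 182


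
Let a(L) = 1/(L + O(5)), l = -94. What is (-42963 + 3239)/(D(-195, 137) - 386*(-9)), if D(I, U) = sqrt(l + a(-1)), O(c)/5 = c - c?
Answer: -138001176/12068771 + 39724*I*sqrt(95)/12068771 ≈ -11.435 + 0.032081*I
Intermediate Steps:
O(c) = 0 (O(c) = 5*(c - c) = 5*0 = 0)
a(L) = 1/L (a(L) = 1/(L + 0) = 1/L)
D(I, U) = I*sqrt(95) (D(I, U) = sqrt(-94 + 1/(-1)) = sqrt(-94 - 1) = sqrt(-95) = I*sqrt(95))
(-42963 + 3239)/(D(-195, 137) - 386*(-9)) = (-42963 + 3239)/(I*sqrt(95) - 386*(-9)) = -39724/(I*sqrt(95) + 3474) = -39724/(3474 + I*sqrt(95))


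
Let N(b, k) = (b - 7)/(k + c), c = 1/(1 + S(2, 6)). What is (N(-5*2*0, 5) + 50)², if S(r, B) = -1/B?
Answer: 2295225/961 ≈ 2388.4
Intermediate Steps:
c = 6/5 (c = 1/(1 - 1/6) = 1/(1 - 1*⅙) = 1/(1 - ⅙) = 1/(⅚) = 6/5 ≈ 1.2000)
N(b, k) = (-7 + b)/(6/5 + k) (N(b, k) = (b - 7)/(k + 6/5) = (-7 + b)/(6/5 + k))
(N(-5*2*0, 5) + 50)² = (5*(-7 - 5*2*0)/(6 + 5*5) + 50)² = (5*(-7 - 10*0)/(6 + 25) + 50)² = (5*(-7 + 0)/31 + 50)² = (5*(1/31)*(-7) + 50)² = (-35/31 + 50)² = (1515/31)² = 2295225/961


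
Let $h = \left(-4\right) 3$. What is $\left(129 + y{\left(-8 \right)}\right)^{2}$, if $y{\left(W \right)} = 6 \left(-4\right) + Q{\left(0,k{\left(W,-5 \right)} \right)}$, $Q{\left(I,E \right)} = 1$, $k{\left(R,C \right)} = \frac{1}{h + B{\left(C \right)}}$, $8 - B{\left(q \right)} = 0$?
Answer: $11236$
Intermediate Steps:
$h = -12$
$B{\left(q \right)} = 8$ ($B{\left(q \right)} = 8 - 0 = 8 + 0 = 8$)
$k{\left(R,C \right)} = - \frac{1}{4}$ ($k{\left(R,C \right)} = \frac{1}{-12 + 8} = \frac{1}{-4} = - \frac{1}{4}$)
$y{\left(W \right)} = -23$ ($y{\left(W \right)} = 6 \left(-4\right) + 1 = -24 + 1 = -23$)
$\left(129 + y{\left(-8 \right)}\right)^{2} = \left(129 - 23\right)^{2} = 106^{2} = 11236$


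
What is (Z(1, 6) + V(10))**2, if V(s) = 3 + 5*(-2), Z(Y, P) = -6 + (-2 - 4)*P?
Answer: 2401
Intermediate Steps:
Z(Y, P) = -6 - 6*P
V(s) = -7 (V(s) = 3 - 10 = -7)
(Z(1, 6) + V(10))**2 = ((-6 - 6*6) - 7)**2 = ((-6 - 36) - 7)**2 = (-42 - 7)**2 = (-49)**2 = 2401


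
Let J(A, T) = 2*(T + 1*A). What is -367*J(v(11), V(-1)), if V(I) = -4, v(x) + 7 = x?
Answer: 0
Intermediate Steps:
v(x) = -7 + x
J(A, T) = 2*A + 2*T (J(A, T) = 2*(T + A) = 2*(A + T) = 2*A + 2*T)
-367*J(v(11), V(-1)) = -367*(2*(-7 + 11) + 2*(-4)) = -367*(2*4 - 8) = -367*(8 - 8) = -367*0 = 0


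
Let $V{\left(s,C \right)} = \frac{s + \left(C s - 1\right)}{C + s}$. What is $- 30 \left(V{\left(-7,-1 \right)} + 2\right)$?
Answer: $- \frac{255}{4} \approx -63.75$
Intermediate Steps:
$V{\left(s,C \right)} = \frac{-1 + s + C s}{C + s}$ ($V{\left(s,C \right)} = \frac{s + \left(-1 + C s\right)}{C + s} = \frac{-1 + s + C s}{C + s}$)
$- 30 \left(V{\left(-7,-1 \right)} + 2\right) = - 30 \left(\frac{-1 - 7 - -7}{-1 - 7} + 2\right) = - 30 \left(\frac{-1 - 7 + 7}{-8} + 2\right) = - 30 \left(\left(- \frac{1}{8}\right) \left(-1\right) + 2\right) = - 30 \left(\frac{1}{8} + 2\right) = \left(-30\right) \frac{17}{8} = - \frac{255}{4}$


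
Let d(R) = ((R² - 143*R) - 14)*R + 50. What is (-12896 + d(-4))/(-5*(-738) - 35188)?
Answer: 7571/15749 ≈ 0.48073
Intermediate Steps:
d(R) = 50 + R*(-14 + R² - 143*R) (d(R) = (-14 + R² - 143*R)*R + 50 = R*(-14 + R² - 143*R) + 50 = 50 + R*(-14 + R² - 143*R))
(-12896 + d(-4))/(-5*(-738) - 35188) = (-12896 + (50 + (-4)³ - 143*(-4)² - 14*(-4)))/(-5*(-738) - 35188) = (-12896 + (50 - 64 - 143*16 + 56))/(3690 - 35188) = (-12896 + (50 - 64 - 2288 + 56))/(-31498) = (-12896 - 2246)*(-1/31498) = -15142*(-1/31498) = 7571/15749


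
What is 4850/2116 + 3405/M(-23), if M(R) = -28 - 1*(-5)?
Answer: -154205/1058 ≈ -145.75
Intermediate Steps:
M(R) = -23 (M(R) = -28 + 5 = -23)
4850/2116 + 3405/M(-23) = 4850/2116 + 3405/(-23) = 4850*(1/2116) + 3405*(-1/23) = 2425/1058 - 3405/23 = -154205/1058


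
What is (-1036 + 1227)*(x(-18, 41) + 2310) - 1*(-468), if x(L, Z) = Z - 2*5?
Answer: 447599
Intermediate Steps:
x(L, Z) = -10 + Z (x(L, Z) = Z - 10 = -10 + Z)
(-1036 + 1227)*(x(-18, 41) + 2310) - 1*(-468) = (-1036 + 1227)*((-10 + 41) + 2310) - 1*(-468) = 191*(31 + 2310) + 468 = 191*2341 + 468 = 447131 + 468 = 447599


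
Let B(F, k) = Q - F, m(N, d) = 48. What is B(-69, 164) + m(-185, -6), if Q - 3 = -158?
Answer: -38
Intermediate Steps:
Q = -155 (Q = 3 - 158 = -155)
B(F, k) = -155 - F
B(-69, 164) + m(-185, -6) = (-155 - 1*(-69)) + 48 = (-155 + 69) + 48 = -86 + 48 = -38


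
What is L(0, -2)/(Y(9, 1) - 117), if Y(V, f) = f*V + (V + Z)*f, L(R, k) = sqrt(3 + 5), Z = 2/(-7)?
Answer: -14*sqrt(2)/695 ≈ -0.028488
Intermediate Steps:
Z = -2/7 (Z = 2*(-1/7) = -2/7 ≈ -0.28571)
L(R, k) = 2*sqrt(2) (L(R, k) = sqrt(8) = 2*sqrt(2))
Y(V, f) = V*f + f*(-2/7 + V) (Y(V, f) = f*V + (V - 2/7)*f = V*f + (-2/7 + V)*f = V*f + f*(-2/7 + V))
L(0, -2)/(Y(9, 1) - 117) = (2*sqrt(2))/((2/7)*1*(-1 + 7*9) - 117) = (2*sqrt(2))/((2/7)*1*(-1 + 63) - 117) = (2*sqrt(2))/((2/7)*1*62 - 117) = (2*sqrt(2))/(124/7 - 117) = (2*sqrt(2))/(-695/7) = -14*sqrt(2)/695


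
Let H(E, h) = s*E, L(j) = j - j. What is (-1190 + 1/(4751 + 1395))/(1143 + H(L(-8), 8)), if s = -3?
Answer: -2437913/2341626 ≈ -1.0411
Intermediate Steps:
L(j) = 0
H(E, h) = -3*E
(-1190 + 1/(4751 + 1395))/(1143 + H(L(-8), 8)) = (-1190 + 1/(4751 + 1395))/(1143 - 3*0) = (-1190 + 1/6146)/(1143 + 0) = (-1190 + 1/6146)/1143 = -7313739/6146*1/1143 = -2437913/2341626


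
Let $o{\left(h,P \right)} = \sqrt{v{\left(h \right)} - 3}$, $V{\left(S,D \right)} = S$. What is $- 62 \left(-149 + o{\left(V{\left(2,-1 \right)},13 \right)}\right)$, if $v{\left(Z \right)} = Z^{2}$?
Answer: $9176$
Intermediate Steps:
$o{\left(h,P \right)} = \sqrt{-3 + h^{2}}$ ($o{\left(h,P \right)} = \sqrt{h^{2} - 3} = \sqrt{-3 + h^{2}}$)
$- 62 \left(-149 + o{\left(V{\left(2,-1 \right)},13 \right)}\right) = - 62 \left(-149 + \sqrt{-3 + 2^{2}}\right) = - 62 \left(-149 + \sqrt{-3 + 4}\right) = - 62 \left(-149 + \sqrt{1}\right) = - 62 \left(-149 + 1\right) = \left(-62\right) \left(-148\right) = 9176$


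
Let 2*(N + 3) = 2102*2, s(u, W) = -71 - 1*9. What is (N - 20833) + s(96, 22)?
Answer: -18814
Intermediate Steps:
s(u, W) = -80 (s(u, W) = -71 - 9 = -80)
N = 2099 (N = -3 + (2102*2)/2 = -3 + (½)*4204 = -3 + 2102 = 2099)
(N - 20833) + s(96, 22) = (2099 - 20833) - 80 = -18734 - 80 = -18814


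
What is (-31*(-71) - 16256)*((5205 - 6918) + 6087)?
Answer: -61476570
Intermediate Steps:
(-31*(-71) - 16256)*((5205 - 6918) + 6087) = (2201 - 16256)*(-1713 + 6087) = -14055*4374 = -61476570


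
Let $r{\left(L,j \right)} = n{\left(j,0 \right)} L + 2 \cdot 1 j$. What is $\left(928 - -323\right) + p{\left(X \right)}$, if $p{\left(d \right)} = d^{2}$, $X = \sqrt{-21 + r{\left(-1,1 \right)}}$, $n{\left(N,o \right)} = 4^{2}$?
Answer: $1216$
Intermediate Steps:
$n{\left(N,o \right)} = 16$
$r{\left(L,j \right)} = 2 j + 16 L$ ($r{\left(L,j \right)} = 16 L + 2 \cdot 1 j = 16 L + 2 j = 2 j + 16 L$)
$X = i \sqrt{35}$ ($X = \sqrt{-21 + \left(2 \cdot 1 + 16 \left(-1\right)\right)} = \sqrt{-21 + \left(2 - 16\right)} = \sqrt{-21 - 14} = \sqrt{-35} = i \sqrt{35} \approx 5.9161 i$)
$\left(928 - -323\right) + p{\left(X \right)} = \left(928 - -323\right) + \left(i \sqrt{35}\right)^{2} = \left(928 + 323\right) - 35 = 1251 - 35 = 1216$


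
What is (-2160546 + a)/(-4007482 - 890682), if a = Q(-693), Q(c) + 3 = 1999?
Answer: 1079275/2449082 ≈ 0.44069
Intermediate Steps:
Q(c) = 1996 (Q(c) = -3 + 1999 = 1996)
a = 1996
(-2160546 + a)/(-4007482 - 890682) = (-2160546 + 1996)/(-4007482 - 890682) = -2158550/(-4898164) = -2158550*(-1/4898164) = 1079275/2449082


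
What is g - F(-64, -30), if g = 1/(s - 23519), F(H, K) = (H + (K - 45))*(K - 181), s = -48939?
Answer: -2125120683/72458 ≈ -29329.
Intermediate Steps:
F(H, K) = (-181 + K)*(-45 + H + K) (F(H, K) = (H + (-45 + K))*(-181 + K) = (-45 + H + K)*(-181 + K) = (-181 + K)*(-45 + H + K))
g = -1/72458 (g = 1/(-48939 - 23519) = 1/(-72458) = -1/72458 ≈ -1.3801e-5)
g - F(-64, -30) = -1/72458 - (8145 + (-30)**2 - 226*(-30) - 181*(-64) - 64*(-30)) = -1/72458 - (8145 + 900 + 6780 + 11584 + 1920) = -1/72458 - 1*29329 = -1/72458 - 29329 = -2125120683/72458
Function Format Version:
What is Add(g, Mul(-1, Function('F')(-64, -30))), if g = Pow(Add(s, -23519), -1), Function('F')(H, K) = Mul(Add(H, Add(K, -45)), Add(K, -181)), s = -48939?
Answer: Rational(-2125120683, 72458) ≈ -29329.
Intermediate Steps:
Function('F')(H, K) = Mul(Add(-181, K), Add(-45, H, K)) (Function('F')(H, K) = Mul(Add(H, Add(-45, K)), Add(-181, K)) = Mul(Add(-45, H, K), Add(-181, K)) = Mul(Add(-181, K), Add(-45, H, K)))
g = Rational(-1, 72458) (g = Pow(Add(-48939, -23519), -1) = Pow(-72458, -1) = Rational(-1, 72458) ≈ -1.3801e-5)
Add(g, Mul(-1, Function('F')(-64, -30))) = Add(Rational(-1, 72458), Mul(-1, Add(8145, Pow(-30, 2), Mul(-226, -30), Mul(-181, -64), Mul(-64, -30)))) = Add(Rational(-1, 72458), Mul(-1, Add(8145, 900, 6780, 11584, 1920))) = Add(Rational(-1, 72458), Mul(-1, 29329)) = Add(Rational(-1, 72458), -29329) = Rational(-2125120683, 72458)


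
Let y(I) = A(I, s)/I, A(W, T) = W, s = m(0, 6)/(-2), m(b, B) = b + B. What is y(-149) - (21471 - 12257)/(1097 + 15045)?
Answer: 3464/8071 ≈ 0.42919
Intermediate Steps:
m(b, B) = B + b
s = -3 (s = (6 + 0)/(-2) = 6*(-1/2) = -3)
y(I) = 1 (y(I) = I/I = 1)
y(-149) - (21471 - 12257)/(1097 + 15045) = 1 - (21471 - 12257)/(1097 + 15045) = 1 - 9214/16142 = 1 - 1*4607/8071 = 1 - 4607/8071 = 3464/8071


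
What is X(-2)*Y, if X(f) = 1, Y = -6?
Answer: -6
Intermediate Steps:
X(-2)*Y = 1*(-6) = -6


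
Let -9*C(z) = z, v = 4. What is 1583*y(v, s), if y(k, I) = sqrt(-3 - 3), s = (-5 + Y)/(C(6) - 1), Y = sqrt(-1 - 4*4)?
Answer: 1583*I*sqrt(6) ≈ 3877.5*I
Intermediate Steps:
C(z) = -z/9
Y = I*sqrt(17) (Y = sqrt(-1 - 16) = sqrt(-17) = I*sqrt(17) ≈ 4.1231*I)
s = 3 - 3*I*sqrt(17)/5 (s = (-5 + I*sqrt(17))/(-1/9*6 - 1) = (-5 + I*sqrt(17))/(-2/3 - 1) = (-5 + I*sqrt(17))/(-5/3) = (-5 + I*sqrt(17))*(-3/5) = 3 - 3*I*sqrt(17)/5 ≈ 3.0 - 2.4739*I)
y(k, I) = I*sqrt(6) (y(k, I) = sqrt(-6) = I*sqrt(6))
1583*y(v, s) = 1583*(I*sqrt(6)) = 1583*I*sqrt(6)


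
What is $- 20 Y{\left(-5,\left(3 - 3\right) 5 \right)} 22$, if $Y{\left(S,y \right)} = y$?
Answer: $0$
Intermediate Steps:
$- 20 Y{\left(-5,\left(3 - 3\right) 5 \right)} 22 = - 20 \left(3 - 3\right) 5 \cdot 22 = - 20 \cdot 0 \cdot 5 \cdot 22 = \left(-20\right) 0 \cdot 22 = 0 \cdot 22 = 0$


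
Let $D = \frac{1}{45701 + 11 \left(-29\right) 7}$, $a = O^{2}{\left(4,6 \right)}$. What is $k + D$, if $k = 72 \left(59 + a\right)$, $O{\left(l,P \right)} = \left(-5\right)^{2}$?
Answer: $\frac{2140712065}{43468} \approx 49248.0$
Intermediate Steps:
$O{\left(l,P \right)} = 25$
$a = 625$ ($a = 25^{2} = 625$)
$k = 49248$ ($k = 72 \left(59 + 625\right) = 72 \cdot 684 = 49248$)
$D = \frac{1}{43468}$ ($D = \frac{1}{45701 - 2233} = \frac{1}{43468} \approx 2.3005 \cdot 10^{-5}$)
$k + D = 49248 + \frac{1}{43468} = \frac{2140712065}{43468}$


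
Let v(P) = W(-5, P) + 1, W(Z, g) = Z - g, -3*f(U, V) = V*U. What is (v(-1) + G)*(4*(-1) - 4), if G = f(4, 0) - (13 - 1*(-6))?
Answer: 176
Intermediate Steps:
f(U, V) = -U*V/3 (f(U, V) = -V*U/3 = -U*V/3)
G = -19 (G = -1/3*4*0 - (13 - 1*(-6)) = 0 - (13 + 6) = 0 - 1*19 = 0 - 19 = -19)
v(P) = -4 - P (v(P) = (-5 - P) + 1 = -4 - P)
(v(-1) + G)*(4*(-1) - 4) = ((-4 - 1*(-1)) - 19)*(4*(-1) - 4) = ((-4 + 1) - 19)*(-4 - 4) = (-3 - 19)*(-8) = -22*(-8) = 176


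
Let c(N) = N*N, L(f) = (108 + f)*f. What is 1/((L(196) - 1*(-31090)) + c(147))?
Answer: 1/112283 ≈ 8.9061e-6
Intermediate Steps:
L(f) = f*(108 + f)
c(N) = N²
1/((L(196) - 1*(-31090)) + c(147)) = 1/((196*(108 + 196) - 1*(-31090)) + 147²) = 1/((196*304 + 31090) + 21609) = 1/((59584 + 31090) + 21609) = 1/(90674 + 21609) = 1/112283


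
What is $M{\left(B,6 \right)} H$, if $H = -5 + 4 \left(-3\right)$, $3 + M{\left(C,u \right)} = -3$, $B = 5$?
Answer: $102$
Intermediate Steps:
$M{\left(C,u \right)} = -6$ ($M{\left(C,u \right)} = -3 - 3 = -6$)
$H = -17$ ($H = -5 - 12 = -17$)
$M{\left(B,6 \right)} H = \left(-6\right) \left(-17\right) = 102$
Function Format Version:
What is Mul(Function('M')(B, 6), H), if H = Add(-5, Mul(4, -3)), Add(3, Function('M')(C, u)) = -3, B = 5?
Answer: 102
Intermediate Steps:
Function('M')(C, u) = -6 (Function('M')(C, u) = Add(-3, -3) = -6)
H = -17 (H = Add(-5, -12) = -17)
Mul(Function('M')(B, 6), H) = Mul(-6, -17) = 102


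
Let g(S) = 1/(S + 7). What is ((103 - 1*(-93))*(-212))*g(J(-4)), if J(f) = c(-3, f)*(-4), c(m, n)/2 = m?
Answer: -41552/31 ≈ -1340.4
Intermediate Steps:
c(m, n) = 2*m
J(f) = 24 (J(f) = (2*(-3))*(-4) = -6*(-4) = 24)
g(S) = 1/(7 + S)
((103 - 1*(-93))*(-212))*g(J(-4)) = ((103 - 1*(-93))*(-212))/(7 + 24) = ((103 + 93)*(-212))/31 = (196*(-212))*(1/31) = -41552*1/31 = -41552/31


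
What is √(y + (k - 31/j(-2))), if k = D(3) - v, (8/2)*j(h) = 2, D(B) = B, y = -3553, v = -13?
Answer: I*√3599 ≈ 59.992*I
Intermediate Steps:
j(h) = ½ (j(h) = (¼)*2 = ½)
k = 16 (k = 3 - 1*(-13) = 3 + 13 = 16)
√(y + (k - 31/j(-2))) = √(-3553 + (16 - 31/(½))) = √(-3553 + (16 + 2*(-31))) = √(-3553 + (16 - 62)) = √(-3553 - 46) = √(-3599) = I*√3599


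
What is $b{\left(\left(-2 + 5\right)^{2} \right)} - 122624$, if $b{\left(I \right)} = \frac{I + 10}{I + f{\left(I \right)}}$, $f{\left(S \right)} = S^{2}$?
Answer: $- \frac{11036141}{90} \approx -1.2262 \cdot 10^{5}$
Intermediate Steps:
$b{\left(I \right)} = \frac{10 + I}{I + I^{2}}$ ($b{\left(I \right)} = \frac{I + 10}{I + I^{2}} = \frac{10 + I}{I + I^{2}}$)
$b{\left(\left(-2 + 5\right)^{2} \right)} - 122624 = \frac{10 + \left(-2 + 5\right)^{2}}{\left(-2 + 5\right)^{2} \left(1 + \left(-2 + 5\right)^{2}\right)} - 122624 = \frac{10 + 3^{2}}{3^{2} \left(1 + 3^{2}\right)} - 122624 = \frac{10 + 9}{9 \left(1 + 9\right)} - 122624 = \frac{1}{9} \cdot \frac{1}{10} \cdot 19 - 122624 = \frac{19}{90} - 122624 = - \frac{11036141}{90}$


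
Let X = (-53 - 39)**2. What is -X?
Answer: -8464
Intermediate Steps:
X = 8464 (X = (-92)**2 = 8464)
-X = -1*8464 = -8464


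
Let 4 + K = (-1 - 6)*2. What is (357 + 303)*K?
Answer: -11880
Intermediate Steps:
K = -18 (K = -4 + (-1 - 6)*2 = -4 - 7*2 = -4 - 14 = -18)
(357 + 303)*K = (357 + 303)*(-18) = 660*(-18) = -11880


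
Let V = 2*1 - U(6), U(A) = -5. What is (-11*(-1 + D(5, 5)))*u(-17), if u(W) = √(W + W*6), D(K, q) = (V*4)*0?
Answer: 11*I*√119 ≈ 120.0*I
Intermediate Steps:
V = 7 (V = 2*1 - 1*(-5) = 2 + 5 = 7)
D(K, q) = 0 (D(K, q) = (7*4)*0 = 28*0 = 0)
u(W) = √7*√W (u(W) = √(W + 6*W) = √(7*W) = √7*√W)
(-11*(-1 + D(5, 5)))*u(-17) = (-11*(-1 + 0))*(√7*√(-17)) = (-11*(-1))*(√7*(I*√17)) = 11*(I*√119) = 11*I*√119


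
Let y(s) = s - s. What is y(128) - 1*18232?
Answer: -18232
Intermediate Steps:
y(s) = 0
y(128) - 1*18232 = 0 - 1*18232 = 0 - 18232 = -18232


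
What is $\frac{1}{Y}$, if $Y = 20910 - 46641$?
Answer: $- \frac{1}{25731} \approx -3.8864 \cdot 10^{-5}$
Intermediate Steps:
$Y = -25731$ ($Y = 20910 - 46641 = -25731$)
$\frac{1}{Y} = \frac{1}{-25731} = - \frac{1}{25731}$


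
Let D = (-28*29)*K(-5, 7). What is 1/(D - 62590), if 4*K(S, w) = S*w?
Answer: -1/55485 ≈ -1.8023e-5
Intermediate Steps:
K(S, w) = S*w/4 (K(S, w) = (S*w)/4 = S*w/4)
D = 7105 (D = (-28*29)*((¼)*(-5)*7) = -812*(-35/4) = 7105)
1/(D - 62590) = 1/(7105 - 62590) = 1/(-55485) = -1/55485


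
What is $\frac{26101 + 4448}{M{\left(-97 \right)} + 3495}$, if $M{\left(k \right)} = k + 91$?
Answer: $\frac{10183}{1163} \approx 8.7558$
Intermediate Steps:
$M{\left(k \right)} = 91 + k$
$\frac{26101 + 4448}{M{\left(-97 \right)} + 3495} = \frac{26101 + 4448}{\left(91 - 97\right) + 3495} = \frac{30549}{-6 + 3495} = \frac{30549}{3489} = 30549 \cdot \frac{1}{3489} = \frac{10183}{1163}$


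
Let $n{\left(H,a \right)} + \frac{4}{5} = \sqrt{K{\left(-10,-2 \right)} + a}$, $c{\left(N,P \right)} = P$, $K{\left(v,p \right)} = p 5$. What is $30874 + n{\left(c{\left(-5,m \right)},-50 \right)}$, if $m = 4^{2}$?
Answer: $\frac{154366}{5} + 2 i \sqrt{15} \approx 30873.0 + 7.746 i$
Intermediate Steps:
$m = 16$
$K{\left(v,p \right)} = 5 p$
$n{\left(H,a \right)} = - \frac{4}{5} + \sqrt{-10 + a}$ ($n{\left(H,a \right)} = - \frac{4}{5} + \sqrt{5 \left(-2\right) + a} = - \frac{4}{5} + \sqrt{-10 + a}$)
$30874 + n{\left(c{\left(-5,m \right)},-50 \right)} = 30874 - \left(\frac{4}{5} - \sqrt{-10 - 50}\right) = 30874 - \left(\frac{4}{5} - \sqrt{-60}\right) = 30874 - \left(\frac{4}{5} - 2 i \sqrt{15}\right) = \frac{154366}{5} + 2 i \sqrt{15}$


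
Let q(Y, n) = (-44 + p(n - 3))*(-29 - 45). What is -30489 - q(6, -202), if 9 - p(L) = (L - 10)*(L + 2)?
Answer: -3262809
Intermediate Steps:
p(L) = 9 - (-10 + L)*(2 + L) (p(L) = 9 - (L - 10)*(L + 2) = 9 - (-10 + L)*(2 + L))
q(Y, n) = 2886 - 592*n + 74*(-3 + n)**2 (q(Y, n) = (-44 + (29 - (n - 3)**2 + 8*(n - 3)))*(-29 - 45) = (-44 + (29 - (-3 + n)**2 + 8*(-3 + n)))*(-74) = (-44 + (29 - (-3 + n)**2 + (-24 + 8*n)))*(-74) = (-44 + (5 - (-3 + n)**2 + 8*n))*(-74) = (-39 - (-3 + n)**2 + 8*n)*(-74) = 2886 - 592*n + 74*(-3 + n)**2)
-30489 - q(6, -202) = -30489 - (3552 - 1036*(-202) + 74*(-202)**2) = -30489 - (3552 + 209272 + 74*40804) = -30489 - (3552 + 209272 + 3019496) = -30489 - 1*3232320 = -30489 - 3232320 = -3262809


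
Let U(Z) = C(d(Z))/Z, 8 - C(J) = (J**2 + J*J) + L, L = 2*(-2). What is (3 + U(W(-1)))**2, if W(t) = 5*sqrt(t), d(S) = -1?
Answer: 5 - 12*I ≈ 5.0 - 12.0*I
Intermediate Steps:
L = -4
C(J) = 12 - 2*J**2 (C(J) = 8 - ((J**2 + J*J) - 4) = 8 - ((J**2 + J**2) - 4) = 8 - (2*J**2 - 4) = 8 - (-4 + 2*J**2) = 8 + (4 - 2*J**2) = 12 - 2*J**2)
U(Z) = 10/Z (U(Z) = (12 - 2*(-1)**2)/Z = (12 - 2*1)/Z = (12 - 2)/Z = 10/Z)
(3 + U(W(-1)))**2 = (3 + 10/((5*sqrt(-1))))**2 = (3 + 10/((5*I)))**2 = (3 + 10*(-I/5))**2 = (3 - 2*I)**2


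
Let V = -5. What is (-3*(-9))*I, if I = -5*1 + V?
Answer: -270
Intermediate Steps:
I = -10 (I = -5*1 - 5 = -5 - 5 = -10)
(-3*(-9))*I = -3*(-9)*(-10) = 27*(-10) = -270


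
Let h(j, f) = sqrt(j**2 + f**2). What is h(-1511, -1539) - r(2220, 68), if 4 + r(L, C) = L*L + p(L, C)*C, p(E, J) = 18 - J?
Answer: -4924996 + sqrt(4651642) ≈ -4.9228e+6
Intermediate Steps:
r(L, C) = -4 + L**2 + C*(18 - C) (r(L, C) = -4 + (L*L + (18 - C)*C) = -4 + (L**2 + C*(18 - C)) = -4 + L**2 + C*(18 - C))
h(j, f) = sqrt(f**2 + j**2)
h(-1511, -1539) - r(2220, 68) = sqrt((-1539)**2 + (-1511)**2) - (-4 + 2220**2 - 1*68*(-18 + 68)) = sqrt(2368521 + 2283121) - (-4 + 4928400 - 1*68*50) = sqrt(4651642) - (-4 + 4928400 - 3400) = sqrt(4651642) - 1*4924996 = sqrt(4651642) - 4924996 = -4924996 + sqrt(4651642)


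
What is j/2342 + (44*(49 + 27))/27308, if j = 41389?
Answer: 284520615/15988834 ≈ 17.795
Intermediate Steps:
j/2342 + (44*(49 + 27))/27308 = 41389/2342 + (44*(49 + 27))/27308 = 41389*(1/2342) + (44*76)*(1/27308) = 41389/2342 + 3344*(1/27308) = 41389/2342 + 836/6827 = 284520615/15988834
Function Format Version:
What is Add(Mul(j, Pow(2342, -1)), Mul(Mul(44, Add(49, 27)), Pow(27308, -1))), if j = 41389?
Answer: Rational(284520615, 15988834) ≈ 17.795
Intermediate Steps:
Add(Mul(j, Pow(2342, -1)), Mul(Mul(44, Add(49, 27)), Pow(27308, -1))) = Add(Mul(41389, Pow(2342, -1)), Mul(Mul(44, Add(49, 27)), Pow(27308, -1))) = Add(Mul(41389, Rational(1, 2342)), Mul(Mul(44, 76), Rational(1, 27308))) = Add(Rational(41389, 2342), Mul(3344, Rational(1, 27308))) = Add(Rational(41389, 2342), Rational(836, 6827)) = Rational(284520615, 15988834)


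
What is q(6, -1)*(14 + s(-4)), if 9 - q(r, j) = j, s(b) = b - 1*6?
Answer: 40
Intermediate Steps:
s(b) = -6 + b (s(b) = b - 6 = -6 + b)
q(r, j) = 9 - j
q(6, -1)*(14 + s(-4)) = (9 - 1*(-1))*(14 + (-6 - 4)) = (9 + 1)*(14 - 10) = 10*4 = 40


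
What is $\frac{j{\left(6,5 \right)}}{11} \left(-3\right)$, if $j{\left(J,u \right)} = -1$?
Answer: $\frac{3}{11} \approx 0.27273$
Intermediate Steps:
$\frac{j{\left(6,5 \right)}}{11} \left(-3\right) = - \frac{1}{11} \left(-3\right) = \left(-1\right) \frac{1}{11} \left(-3\right) = \left(- \frac{1}{11}\right) \left(-3\right) = \frac{3}{11}$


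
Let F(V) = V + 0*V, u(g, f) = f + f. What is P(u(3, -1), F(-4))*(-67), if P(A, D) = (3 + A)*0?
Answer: 0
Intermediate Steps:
u(g, f) = 2*f
F(V) = V (F(V) = V + 0 = V)
P(A, D) = 0
P(u(3, -1), F(-4))*(-67) = 0*(-67) = 0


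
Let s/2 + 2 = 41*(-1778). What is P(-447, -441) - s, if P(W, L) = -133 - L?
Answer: 146108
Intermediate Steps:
s = -145800 (s = -4 + 2*(41*(-1778)) = -4 + 2*(-72898) = -4 - 145796 = -145800)
P(-447, -441) - s = (-133 - 1*(-441)) - 1*(-145800) = (-133 + 441) + 145800 = 308 + 145800 = 146108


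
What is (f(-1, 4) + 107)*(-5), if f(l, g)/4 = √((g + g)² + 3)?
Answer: -535 - 20*√67 ≈ -698.71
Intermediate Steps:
f(l, g) = 4*√(3 + 4*g²) (f(l, g) = 4*√((g + g)² + 3) = 4*√((2*g)² + 3) = 4*√(4*g² + 3) = 4*√(3 + 4*g²))
(f(-1, 4) + 107)*(-5) = (4*√(3 + 4*4²) + 107)*(-5) = (4*√(3 + 4*16) + 107)*(-5) = (4*√(3 + 64) + 107)*(-5) = (4*√67 + 107)*(-5) = (107 + 4*√67)*(-5) = -535 - 20*√67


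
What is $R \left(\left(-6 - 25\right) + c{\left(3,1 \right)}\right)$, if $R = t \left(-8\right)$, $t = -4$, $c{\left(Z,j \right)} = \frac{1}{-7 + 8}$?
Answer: $-960$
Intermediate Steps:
$c{\left(Z,j \right)} = 1$ ($c{\left(Z,j \right)} = 1^{-1} = 1$)
$R = 32$ ($R = \left(-4\right) \left(-8\right) = 32$)
$R \left(\left(-6 - 25\right) + c{\left(3,1 \right)}\right) = 32 \left(\left(-6 - 25\right) + 1\right) = 32 \left(-31 + 1\right) = 32 \left(-30\right) = -960$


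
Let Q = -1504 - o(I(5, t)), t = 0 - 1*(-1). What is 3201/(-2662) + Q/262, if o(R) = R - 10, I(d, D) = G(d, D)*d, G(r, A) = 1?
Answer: -109750/15851 ≈ -6.9239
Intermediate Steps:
t = 1 (t = 0 + 1 = 1)
I(d, D) = d (I(d, D) = 1*d = d)
o(R) = -10 + R
Q = -1499 (Q = -1504 - (-10 + 5) = -1504 - 1*(-5) = -1504 + 5 = -1499)
3201/(-2662) + Q/262 = 3201/(-2662) - 1499/262 = 3201*(-1/2662) - 1499*1/262 = -291/242 - 1499/262 = -109750/15851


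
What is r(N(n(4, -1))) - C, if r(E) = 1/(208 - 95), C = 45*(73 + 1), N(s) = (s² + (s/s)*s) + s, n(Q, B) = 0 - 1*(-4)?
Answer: -376289/113 ≈ -3330.0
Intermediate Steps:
n(Q, B) = 4 (n(Q, B) = 0 + 4 = 4)
N(s) = s² + 2*s (N(s) = (s² + 1*s) + s = (s² + s) + s = (s + s²) + s = s² + 2*s)
C = 3330 (C = 45*74 = 3330)
r(E) = 1/113
r(N(n(4, -1))) - C = 1/113 - 1*3330 = 1/113 - 3330 = -376289/113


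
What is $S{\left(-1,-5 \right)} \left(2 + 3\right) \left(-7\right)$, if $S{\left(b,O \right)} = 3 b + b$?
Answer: $140$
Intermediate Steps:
$S{\left(b,O \right)} = 4 b$
$S{\left(-1,-5 \right)} \left(2 + 3\right) \left(-7\right) = 4 \left(-1\right) \left(2 + 3\right) \left(-7\right) = - 4 \cdot 5 \left(-7\right) = \left(-4\right) \left(-35\right) = 140$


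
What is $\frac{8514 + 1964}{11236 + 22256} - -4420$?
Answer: $\frac{74022559}{16746} \approx 4420.3$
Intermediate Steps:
$\frac{8514 + 1964}{11236 + 22256} - -4420 = \frac{10478}{33492} + 4420 = 10478 \cdot \frac{1}{33492} + 4420 = \frac{5239}{16746} + 4420 = \frac{74022559}{16746}$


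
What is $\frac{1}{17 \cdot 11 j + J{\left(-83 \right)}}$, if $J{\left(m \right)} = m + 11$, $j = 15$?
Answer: $\frac{1}{2733} \approx 0.0003659$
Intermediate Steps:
$J{\left(m \right)} = 11 + m$
$\frac{1}{17 \cdot 11 j + J{\left(-83 \right)}} = \frac{1}{17 \cdot 11 \cdot 15 + \left(11 - 83\right)} = \frac{1}{187 \cdot 15 - 72} = \frac{1}{2805 - 72} = \frac{1}{2733}$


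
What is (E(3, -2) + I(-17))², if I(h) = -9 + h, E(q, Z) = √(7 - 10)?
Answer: (26 - I*√3)² ≈ 673.0 - 90.067*I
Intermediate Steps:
E(q, Z) = I*√3 (E(q, Z) = √(-3) = I*√3)
(E(3, -2) + I(-17))² = (I*√3 + (-9 - 17))² = (I*√3 - 26)² = (-26 + I*√3)²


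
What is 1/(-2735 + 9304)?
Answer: 1/6569 ≈ 0.00015223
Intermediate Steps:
1/(-2735 + 9304) = 1/6569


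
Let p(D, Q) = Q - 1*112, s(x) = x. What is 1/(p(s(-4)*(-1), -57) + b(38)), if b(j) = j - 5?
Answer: -1/136 ≈ -0.0073529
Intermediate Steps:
b(j) = -5 + j
p(D, Q) = -112 + Q (p(D, Q) = Q - 112 = -112 + Q)
1/(p(s(-4)*(-1), -57) + b(38)) = 1/((-112 - 57) + (-5 + 38)) = 1/(-169 + 33) = 1/(-136) = -1/136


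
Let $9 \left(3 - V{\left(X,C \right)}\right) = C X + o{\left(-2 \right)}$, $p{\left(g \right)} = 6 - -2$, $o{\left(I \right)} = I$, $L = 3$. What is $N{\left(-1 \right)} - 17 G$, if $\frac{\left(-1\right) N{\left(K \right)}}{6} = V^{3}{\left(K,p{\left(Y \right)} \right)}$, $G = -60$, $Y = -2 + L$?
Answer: $\frac{146554}{243} \approx 603.1$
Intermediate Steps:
$Y = 1$ ($Y = -2 + 3 = 1$)
$p{\left(g \right)} = 8$ ($p{\left(g \right)} = 6 + 2 = 8$)
$V{\left(X,C \right)} = \frac{29}{9} - \frac{C X}{9}$ ($V{\left(X,C \right)} = 3 - \frac{C X - 2}{9} = 3 - \frac{-2 + C X}{9} = 3 - \left(- \frac{2}{9} + \frac{C X}{9}\right) = \frac{29}{9} - \frac{C X}{9}$)
$N{\left(K \right)} = - 6 \left(\frac{29}{9} - \frac{8 K}{9}\right)^{3}$
$N{\left(-1 \right)} - 17 G = \frac{2 \left(-29 + 8 \left(-1\right)\right)^{3}}{243} - -1020 = \frac{2 \left(-29 - 8\right)^{3}}{243} + 1020 = \frac{2 \left(-37\right)^{3}}{243} + 1020 = \frac{2}{243} \left(-50653\right) + 1020 = - \frac{101306}{243} + 1020 = \frac{146554}{243}$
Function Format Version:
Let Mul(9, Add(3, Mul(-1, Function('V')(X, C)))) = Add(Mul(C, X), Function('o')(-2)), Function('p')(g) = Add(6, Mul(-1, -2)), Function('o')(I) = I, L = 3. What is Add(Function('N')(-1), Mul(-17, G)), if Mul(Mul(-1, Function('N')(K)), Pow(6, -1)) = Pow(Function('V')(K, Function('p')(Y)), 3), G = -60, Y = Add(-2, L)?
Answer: Rational(146554, 243) ≈ 603.10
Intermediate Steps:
Y = 1 (Y = Add(-2, 3) = 1)
Function('p')(g) = 8 (Function('p')(g) = Add(6, 2) = 8)
Function('V')(X, C) = Add(Rational(29, 9), Mul(Rational(-1, 9), C, X)) (Function('V')(X, C) = Add(3, Mul(Rational(-1, 9), Add(Mul(C, X), -2))) = Add(3, Mul(Rational(-1, 9), Add(-2, Mul(C, X)))) = Add(3, Add(Rational(2, 9), Mul(Rational(-1, 9), C, X))) = Add(Rational(29, 9), Mul(Rational(-1, 9), C, X)))
Function('N')(K) = Mul(-6, Pow(Add(Rational(29, 9), Mul(Rational(-8, 9), K)), 3)) (Function('N')(K) = Mul(-6, Pow(Add(Rational(29, 9), Mul(Rational(-1, 9), 8, K)), 3)) = Mul(-6, Pow(Add(Rational(29, 9), Mul(Rational(-8, 9), K)), 3)))
Add(Function('N')(-1), Mul(-17, G)) = Add(Mul(Rational(2, 243), Pow(Add(-29, Mul(8, -1)), 3)), Mul(-17, -60)) = Add(Mul(Rational(2, 243), Pow(Add(-29, -8), 3)), 1020) = Add(Mul(Rational(2, 243), Pow(-37, 3)), 1020) = Add(Mul(Rational(2, 243), -50653), 1020) = Add(Rational(-101306, 243), 1020) = Rational(146554, 243)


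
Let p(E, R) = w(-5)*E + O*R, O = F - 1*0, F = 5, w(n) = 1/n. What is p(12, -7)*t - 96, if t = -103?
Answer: 18781/5 ≈ 3756.2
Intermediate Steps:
O = 5 (O = 5 - 1*0 = 5 + 0 = 5)
p(E, R) = 5*R - E/5 (p(E, R) = E/(-5) + 5*R = -E/5 + 5*R = 5*R - E/5)
p(12, -7)*t - 96 = (5*(-7) - ⅕*12)*(-103) - 96 = (-35 - 12/5)*(-103) - 96 = -187/5*(-103) - 96 = 19261/5 - 96 = 18781/5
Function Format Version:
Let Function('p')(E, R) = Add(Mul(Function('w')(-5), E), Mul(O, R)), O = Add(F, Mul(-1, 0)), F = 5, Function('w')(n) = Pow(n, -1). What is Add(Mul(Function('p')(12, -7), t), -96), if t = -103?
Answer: Rational(18781, 5) ≈ 3756.2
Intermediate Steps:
O = 5 (O = Add(5, Mul(-1, 0)) = Add(5, 0) = 5)
Function('p')(E, R) = Add(Mul(5, R), Mul(Rational(-1, 5), E)) (Function('p')(E, R) = Add(Mul(Pow(-5, -1), E), Mul(5, R)) = Add(Mul(Rational(-1, 5), E), Mul(5, R)) = Add(Mul(5, R), Mul(Rational(-1, 5), E)))
Add(Mul(Function('p')(12, -7), t), -96) = Add(Mul(Add(Mul(5, -7), Mul(Rational(-1, 5), 12)), -103), -96) = Add(Mul(Add(-35, Rational(-12, 5)), -103), -96) = Add(Mul(Rational(-187, 5), -103), -96) = Add(Rational(19261, 5), -96) = Rational(18781, 5)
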